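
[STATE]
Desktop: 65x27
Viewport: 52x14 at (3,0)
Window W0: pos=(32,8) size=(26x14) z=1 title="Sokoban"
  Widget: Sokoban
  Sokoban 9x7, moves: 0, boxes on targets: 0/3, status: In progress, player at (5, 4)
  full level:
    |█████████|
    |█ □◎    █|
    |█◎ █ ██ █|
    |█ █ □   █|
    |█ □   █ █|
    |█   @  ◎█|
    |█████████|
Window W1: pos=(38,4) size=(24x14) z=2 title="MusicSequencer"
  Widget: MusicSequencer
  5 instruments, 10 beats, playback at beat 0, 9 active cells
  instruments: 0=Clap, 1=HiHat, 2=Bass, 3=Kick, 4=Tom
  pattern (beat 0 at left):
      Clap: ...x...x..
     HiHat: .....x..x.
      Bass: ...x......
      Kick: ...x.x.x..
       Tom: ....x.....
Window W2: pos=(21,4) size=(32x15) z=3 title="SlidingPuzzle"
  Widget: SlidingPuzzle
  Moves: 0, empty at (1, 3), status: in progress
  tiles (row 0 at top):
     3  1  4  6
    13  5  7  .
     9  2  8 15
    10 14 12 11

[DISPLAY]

                                                    
                                                    
                                                    
                                                    
                  ┏━━━━━━━━━━━━━━━━━━━━━━━━━━━━━━┓━━
                  ┃ SlidingPuzzle                ┃r 
                  ┠──────────────────────────────┨──
                  ┃┌────┬────┬────┬────┐         ┃89
                  ┃│  3 │  1 │  4 │  6 │         ┃··
                  ┃├────┼────┼────┼────┤         ┃█·
                  ┃│ 13 │  5 │  7 │    │         ┃··
                  ┃├────┼────┼────┼────┤         ┃··
                  ┃│  9 │  2 │  8 │ 15 │         ┃··
                  ┃├────┼────┼────┼────┤         ┃  


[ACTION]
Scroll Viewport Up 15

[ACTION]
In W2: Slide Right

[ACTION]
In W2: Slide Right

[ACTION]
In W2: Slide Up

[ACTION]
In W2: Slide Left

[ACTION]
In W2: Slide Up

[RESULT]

                                                    
                                                    
                                                    
                                                    
                  ┏━━━━━━━━━━━━━━━━━━━━━━━━━━━━━━┓━━
                  ┃ SlidingPuzzle                ┃r 
                  ┠──────────────────────────────┨──
                  ┃┌────┬────┬────┬────┐         ┃89
                  ┃│  3 │  1 │  4 │  6 │         ┃··
                  ┃├────┼────┼────┼────┤         ┃█·
                  ┃│ 13 │  2 │  5 │  7 │         ┃··
                  ┃├────┼────┼────┼────┤         ┃··
                  ┃│  9 │  8 │ 12 │ 15 │         ┃··
                  ┃├────┼────┼────┼────┤         ┃  


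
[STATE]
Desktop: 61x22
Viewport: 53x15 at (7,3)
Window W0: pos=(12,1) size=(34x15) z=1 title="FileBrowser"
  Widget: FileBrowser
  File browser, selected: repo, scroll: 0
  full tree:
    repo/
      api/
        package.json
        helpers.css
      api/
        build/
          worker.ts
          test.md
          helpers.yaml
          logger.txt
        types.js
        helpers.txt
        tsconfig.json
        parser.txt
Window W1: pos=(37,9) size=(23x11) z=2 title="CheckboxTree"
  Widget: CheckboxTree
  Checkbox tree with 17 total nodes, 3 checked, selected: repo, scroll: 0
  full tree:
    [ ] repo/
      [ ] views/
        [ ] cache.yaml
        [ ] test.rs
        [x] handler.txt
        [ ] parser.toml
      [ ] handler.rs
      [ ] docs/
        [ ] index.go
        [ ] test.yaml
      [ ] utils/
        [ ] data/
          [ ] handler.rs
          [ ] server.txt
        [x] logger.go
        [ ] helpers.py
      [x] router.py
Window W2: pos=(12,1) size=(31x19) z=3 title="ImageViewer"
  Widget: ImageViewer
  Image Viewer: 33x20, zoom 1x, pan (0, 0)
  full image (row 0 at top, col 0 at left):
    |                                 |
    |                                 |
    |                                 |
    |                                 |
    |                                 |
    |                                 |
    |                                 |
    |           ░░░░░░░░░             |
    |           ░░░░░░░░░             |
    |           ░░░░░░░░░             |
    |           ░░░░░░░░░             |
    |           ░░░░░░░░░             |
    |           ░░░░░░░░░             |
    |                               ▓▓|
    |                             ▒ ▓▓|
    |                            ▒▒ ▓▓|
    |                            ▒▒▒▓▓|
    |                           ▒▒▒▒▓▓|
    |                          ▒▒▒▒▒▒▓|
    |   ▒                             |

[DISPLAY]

     ┠─────────────────────────────┨──┨              
     ┃                             ┃  ┃              
     ┃                             ┃  ┃              
     ┃                             ┃  ┃              
     ┃                             ┃  ┃              
     ┃                             ┃  ┃              
     ┃                             ┃━━━━━━━━━━━━━━━━┓
     ┃                             ┃kboxTree        ┃
     ┃           ░░░░░░░░░         ┃────────────────┨
     ┃           ░░░░░░░░░         ┃repo/           ┃
     ┃           ░░░░░░░░░         ┃] views/        ┃
     ┃           ░░░░░░░░░         ┃[ ] cache.yaml  ┃
     ┃           ░░░░░░░░░         ┃[ ] test.rs     ┃
     ┃           ░░░░░░░░░         ┃[x] handler.txt ┃
     ┃                             ┃[ ] parser.toml ┃


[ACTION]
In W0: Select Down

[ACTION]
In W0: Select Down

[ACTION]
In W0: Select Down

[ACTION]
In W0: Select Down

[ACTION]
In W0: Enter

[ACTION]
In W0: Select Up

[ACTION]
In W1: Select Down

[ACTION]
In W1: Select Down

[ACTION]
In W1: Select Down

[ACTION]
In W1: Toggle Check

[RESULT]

     ┠─────────────────────────────┨──┨              
     ┃                             ┃  ┃              
     ┃                             ┃  ┃              
     ┃                             ┃  ┃              
     ┃                             ┃  ┃              
     ┃                             ┃  ┃              
     ┃                             ┃━━━━━━━━━━━━━━━━┓
     ┃                             ┃kboxTree        ┃
     ┃           ░░░░░░░░░         ┃────────────────┨
     ┃           ░░░░░░░░░         ┃repo/           ┃
     ┃           ░░░░░░░░░         ┃] views/        ┃
     ┃           ░░░░░░░░░         ┃[ ] cache.yaml  ┃
     ┃           ░░░░░░░░░         ┃[x] test.rs     ┃
     ┃           ░░░░░░░░░         ┃[x] handler.txt ┃
     ┃                             ┃[ ] parser.toml ┃


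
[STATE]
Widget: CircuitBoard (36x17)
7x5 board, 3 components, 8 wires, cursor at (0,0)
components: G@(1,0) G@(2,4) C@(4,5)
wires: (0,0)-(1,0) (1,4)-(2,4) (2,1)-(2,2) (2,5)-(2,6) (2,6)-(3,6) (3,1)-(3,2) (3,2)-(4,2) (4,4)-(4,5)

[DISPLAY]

   0 1 2 3 4 5 6                    
0  [.]                              
    │                               
1   G               ·               
                    │               
2       · ─ ·       G   · ─ ·       
                            │       
3       · ─ ·               ·       
            │                       
4           ·       · ─ C           
Cursor: (0,0)                       
                                    
                                    
                                    
                                    
                                    
                                    


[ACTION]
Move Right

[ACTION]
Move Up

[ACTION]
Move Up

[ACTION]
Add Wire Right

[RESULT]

   0 1 2 3 4 5 6                    
0   ·  [.]─ ·                       
    │                               
1   G               ·               
                    │               
2       · ─ ·       G   · ─ ·       
                            │       
3       · ─ ·               ·       
            │                       
4           ·       · ─ C           
Cursor: (0,1)                       
                                    
                                    
                                    
                                    
                                    
                                    


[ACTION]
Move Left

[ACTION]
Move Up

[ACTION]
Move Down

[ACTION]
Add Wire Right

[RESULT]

   0 1 2 3 4 5 6                    
0   ·   · ─ ·                       
    │                               
1  [G]─ ·           ·               
                    │               
2       · ─ ·       G   · ─ ·       
                            │       
3       · ─ ·               ·       
            │                       
4           ·       · ─ C           
Cursor: (1,0)                       
                                    
                                    
                                    
                                    
                                    
                                    


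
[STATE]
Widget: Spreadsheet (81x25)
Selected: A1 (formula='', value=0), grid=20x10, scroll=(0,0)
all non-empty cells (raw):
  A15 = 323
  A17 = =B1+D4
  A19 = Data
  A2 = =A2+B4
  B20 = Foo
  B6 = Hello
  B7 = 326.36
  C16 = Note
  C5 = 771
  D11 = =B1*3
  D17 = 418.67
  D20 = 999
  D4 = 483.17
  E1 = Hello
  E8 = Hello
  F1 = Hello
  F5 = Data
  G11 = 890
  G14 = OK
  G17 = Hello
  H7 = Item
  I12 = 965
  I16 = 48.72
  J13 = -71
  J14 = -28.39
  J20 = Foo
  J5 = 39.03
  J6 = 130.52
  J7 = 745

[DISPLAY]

A1:                                                                              
       A       B       C       D       E       F       G       H       I       J 
---------------------------------------------------------------------------------
  1      [0]       0       0       0Hello   Hello          0       0       0     
  2 #CIRC!         0       0       0       0       0       0       0       0     
  3        0       0       0       0       0       0       0       0       0     
  4        0       0       0  483.17       0       0       0       0       0     
  5        0       0     771       0       0Data           0       0       0   39
  6        0Hello          0       0       0       0       0       0       0  130
  7        0  326.36       0       0       0       0       0Item           0     
  8        0       0       0       0Hello          0       0       0       0     
  9        0       0       0       0       0       0       0       0       0     
 10        0       0       0       0       0       0       0       0       0     
 11        0       0       0       0       0       0     890       0       0     
 12        0       0       0       0       0       0       0       0     965     
 13        0       0       0       0       0       0       0       0       0     
 14        0       0       0       0       0       0OK             0       0  -28
 15      323       0       0       0       0       0       0       0       0     
 16        0       0Note           0       0       0       0       0   48.72     
 17   483.17       0       0  418.67       0       0Hello          0       0     
 18        0       0       0       0       0       0       0       0       0     
 19 Data           0       0       0       0       0       0       0       0     
 20        0Foo            0     999       0       0       0       0       0Foo  
                                                                                 
                                                                                 


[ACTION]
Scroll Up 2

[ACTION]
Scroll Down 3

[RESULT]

A1:                                                                              
       A       B       C       D       E       F       G       H       I       J 
---------------------------------------------------------------------------------
  4        0       0       0  483.17       0       0       0       0       0     
  5        0       0     771       0       0Data           0       0       0   39
  6        0Hello          0       0       0       0       0       0       0  130
  7        0  326.36       0       0       0       0       0Item           0     
  8        0       0       0       0Hello          0       0       0       0     
  9        0       0       0       0       0       0       0       0       0     
 10        0       0       0       0       0       0       0       0       0     
 11        0       0       0       0       0       0     890       0       0     
 12        0       0       0       0       0       0       0       0     965     
 13        0       0       0       0       0       0       0       0       0     
 14        0       0       0       0       0       0OK             0       0  -28
 15      323       0       0       0       0       0       0       0       0     
 16        0       0Note           0       0       0       0       0   48.72     
 17   483.17       0       0  418.67       0       0Hello          0       0     
 18        0       0       0       0       0       0       0       0       0     
 19 Data           0       0       0       0       0       0       0       0     
 20        0Foo            0     999       0       0       0       0       0Foo  
                                                                                 
                                                                                 
                                                                                 
                                                                                 
                                                                                 


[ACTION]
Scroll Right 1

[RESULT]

A1:                                                                              
       B       C       D       E       F       G       H       I       J         
---------------------------------------------------------------------------------
  4        0       0  483.17       0       0       0       0       0       0     
  5        0     771       0       0Data           0       0       0   39.03     
  6 Hello          0       0       0       0       0       0       0  130.52     
  7   326.36       0       0       0       0       0Item           0     745     
  8        0       0       0Hello          0       0       0       0       0     
  9        0       0       0       0       0       0       0       0       0     
 10        0       0       0       0       0       0       0       0       0     
 11        0       0       0       0       0     890       0       0       0     
 12        0       0       0       0       0       0       0     965       0     
 13        0       0       0       0       0       0       0       0     -71     
 14        0       0       0       0       0OK             0       0  -28.39     
 15        0       0       0       0       0       0       0       0       0     
 16        0Note           0       0       0       0       0   48.72       0     
 17        0       0  418.67       0       0Hello          0       0       0     
 18        0       0       0       0       0       0       0       0       0     
 19        0       0       0       0       0       0       0       0       0     
 20 Foo            0     999       0       0       0       0       0Foo          
                                                                                 
                                                                                 
                                                                                 
                                                                                 
                                                                                 


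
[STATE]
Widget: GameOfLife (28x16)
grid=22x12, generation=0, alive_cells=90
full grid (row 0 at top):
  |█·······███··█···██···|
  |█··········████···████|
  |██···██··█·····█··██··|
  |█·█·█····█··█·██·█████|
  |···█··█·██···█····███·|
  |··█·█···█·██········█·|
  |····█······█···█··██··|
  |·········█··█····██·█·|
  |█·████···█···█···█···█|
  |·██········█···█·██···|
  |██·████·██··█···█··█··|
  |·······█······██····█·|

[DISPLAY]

Gen: 0                      
█·······███··█···██···      
█··········████···████      
██···██··█·····█··██··      
█·█·█····█··█·██·█████      
···█··█·██···█····███·      
··█·█···█·██········█·      
····█······█···█··██··      
·········█··█····██·█·      
█·████···█···█···█···█      
·██········█···█·██···      
██·████·██··█···█··█··      
·······█······██····█·      
                            
                            
                            


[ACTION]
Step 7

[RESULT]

Gen: 7                      
······██·········█····      
······██··········██··      
·················██···      
·██··············█··█·      
····█·············█·█·      
█·····█··██·······█··█      
·█·····█·██·██·····██·      
······██··█··█···███··      
·······█···██···█·█···      
·█··███·██·····██·██··      
··████████·███··█··█··      
······███···█····██···      
                            
                            
                            


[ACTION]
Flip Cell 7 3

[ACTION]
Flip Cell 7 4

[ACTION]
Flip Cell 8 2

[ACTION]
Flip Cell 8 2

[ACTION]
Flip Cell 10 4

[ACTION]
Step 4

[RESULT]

Gen: 11                     
······██··············      
······██··············      
······················      
·················█··██      
···················███      
········█····█····█···      
······█·····██··███·█·      
···█····██······██·█··      
··█··██·█·██····███···      
····██···█····█·█·███·      
·············█····██··      
··············█··██···      
                            
                            
                            


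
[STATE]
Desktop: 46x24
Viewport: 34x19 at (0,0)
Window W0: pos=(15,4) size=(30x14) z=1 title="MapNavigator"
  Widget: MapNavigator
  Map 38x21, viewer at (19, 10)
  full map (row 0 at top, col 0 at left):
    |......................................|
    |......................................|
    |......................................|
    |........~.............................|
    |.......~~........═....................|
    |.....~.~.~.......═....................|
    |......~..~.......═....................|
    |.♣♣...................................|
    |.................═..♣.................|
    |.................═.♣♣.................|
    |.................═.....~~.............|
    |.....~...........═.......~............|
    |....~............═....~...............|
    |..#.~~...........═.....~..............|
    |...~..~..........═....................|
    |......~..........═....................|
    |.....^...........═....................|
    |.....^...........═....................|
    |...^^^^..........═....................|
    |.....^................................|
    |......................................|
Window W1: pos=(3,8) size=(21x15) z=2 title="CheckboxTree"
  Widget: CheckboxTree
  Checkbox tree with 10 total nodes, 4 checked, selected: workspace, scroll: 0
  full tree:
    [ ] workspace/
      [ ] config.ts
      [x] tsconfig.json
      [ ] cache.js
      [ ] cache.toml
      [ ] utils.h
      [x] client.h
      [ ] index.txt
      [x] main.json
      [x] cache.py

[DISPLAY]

                                  
                                  
                                  
                                  
               ┏━━━━━━━━━━━━━━━━━━
               ┃ MapNavigator     
               ┠──────────────────
               ┃~.~.~.......═.....
   ┏━━━━━━━━━━━━━━━━━━━┓....═.....
   ┃ CheckboxTree      ┃..........
   ┠───────────────────┨....═..♣..
   ┃>[-] workspace/    ┃....═.♣♣..
   ┃   [ ] config.ts   ┃....═.@...
   ┃   [x] tsconfig.jso┃....═.....
   ┃   [ ] cache.js    ┃....═....~
   ┃   [ ] cache.toml  ┃....═.....
   ┃   [ ] utils.h     ┃....═.....
   ┃   [x] client.h    ┃━━━━━━━━━━
   ┃   [ ] index.txt   ┃          


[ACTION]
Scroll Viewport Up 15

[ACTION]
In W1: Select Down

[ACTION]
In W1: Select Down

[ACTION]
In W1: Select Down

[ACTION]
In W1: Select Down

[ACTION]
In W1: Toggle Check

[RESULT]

                                  
                                  
                                  
                                  
               ┏━━━━━━━━━━━━━━━━━━
               ┃ MapNavigator     
               ┠──────────────────
               ┃~.~.~.......═.....
   ┏━━━━━━━━━━━━━━━━━━━┓....═.....
   ┃ CheckboxTree      ┃..........
   ┠───────────────────┨....═..♣..
   ┃ [-] workspace/    ┃....═.♣♣..
   ┃   [ ] config.ts   ┃....═.@...
   ┃   [x] tsconfig.jso┃....═.....
   ┃   [ ] cache.js    ┃....═....~
   ┃>  [x] cache.toml  ┃....═.....
   ┃   [ ] utils.h     ┃....═.....
   ┃   [x] client.h    ┃━━━━━━━━━━
   ┃   [ ] index.txt   ┃          


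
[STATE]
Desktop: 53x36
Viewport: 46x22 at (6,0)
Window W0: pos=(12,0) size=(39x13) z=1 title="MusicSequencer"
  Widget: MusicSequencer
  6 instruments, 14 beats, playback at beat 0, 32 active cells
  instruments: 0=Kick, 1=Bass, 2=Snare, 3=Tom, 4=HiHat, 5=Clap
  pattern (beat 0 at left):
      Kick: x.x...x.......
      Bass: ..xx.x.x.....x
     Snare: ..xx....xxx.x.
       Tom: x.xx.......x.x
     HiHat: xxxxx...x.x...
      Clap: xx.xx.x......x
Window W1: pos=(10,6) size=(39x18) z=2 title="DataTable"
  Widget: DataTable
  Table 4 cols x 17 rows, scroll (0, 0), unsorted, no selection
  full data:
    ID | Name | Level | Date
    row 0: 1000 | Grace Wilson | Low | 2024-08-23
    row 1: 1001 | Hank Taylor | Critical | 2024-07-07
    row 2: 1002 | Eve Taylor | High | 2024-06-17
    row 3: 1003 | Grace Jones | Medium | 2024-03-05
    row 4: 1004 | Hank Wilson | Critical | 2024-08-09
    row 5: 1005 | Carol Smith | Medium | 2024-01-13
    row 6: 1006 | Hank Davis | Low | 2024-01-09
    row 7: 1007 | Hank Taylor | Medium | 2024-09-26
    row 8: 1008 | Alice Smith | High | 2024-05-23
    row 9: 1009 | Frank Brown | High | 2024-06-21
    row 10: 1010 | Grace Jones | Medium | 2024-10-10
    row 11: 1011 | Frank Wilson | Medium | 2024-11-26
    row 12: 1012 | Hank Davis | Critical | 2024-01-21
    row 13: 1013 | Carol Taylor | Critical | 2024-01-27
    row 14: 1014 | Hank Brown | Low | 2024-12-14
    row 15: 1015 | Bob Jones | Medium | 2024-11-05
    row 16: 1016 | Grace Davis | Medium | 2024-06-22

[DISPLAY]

      ┏━━━━━━━━━━━━━━━━━━━━━━━━━━━━━━━━━━━━━┓ 
      ┃ MusicSequencer                      ┃ 
      ┠─────────────────────────────────────┨ 
      ┃      ▼1234567890123                 ┃ 
      ┃  Kick█·█···█·······                 ┃ 
      ┃  Bass··██·█·█·····█                 ┃ 
    ┏━━━━━━━━━━━━━━━━━━━━━━━━━━━━━━━━━━━━━┓ ┃ 
    ┃ DataTable                           ┃ ┃ 
    ┠─────────────────────────────────────┨ ┃ 
    ┃ID  │Name        │Level   │Date      ┃ ┃ 
    ┃────┼────────────┼────────┼──────────┃ ┃ 
    ┃1000│Grace Wilson│Low     │2024-08-23┃ ┃ 
    ┃1001│Hank Taylor │Critical│2024-07-07┃━┛ 
    ┃1002│Eve Taylor  │High    │2024-06-17┃   
    ┃1003│Grace Jones │Medium  │2024-03-05┃   
    ┃1004│Hank Wilson │Critical│2024-08-09┃   
    ┃1005│Carol Smith │Medium  │2024-01-13┃   
    ┃1006│Hank Davis  │Low     │2024-01-09┃   
    ┃1007│Hank Taylor │Medium  │2024-09-26┃   
    ┃1008│Alice Smith │High    │2024-05-23┃   
    ┃1009│Frank Brown │High    │2024-06-21┃   
    ┃1010│Grace Jones │Medium  │2024-10-10┃   


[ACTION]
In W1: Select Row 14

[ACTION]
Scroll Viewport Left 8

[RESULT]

            ┏━━━━━━━━━━━━━━━━━━━━━━━━━━━━━━━━━
            ┃ MusicSequencer                  
            ┠─────────────────────────────────
            ┃      ▼1234567890123             
            ┃  Kick█·█···█·······             
            ┃  Bass··██·█·█·····█             
          ┏━━━━━━━━━━━━━━━━━━━━━━━━━━━━━━━━━━━
          ┃ DataTable                         
          ┠───────────────────────────────────
          ┃ID  │Name        │Level   │Date    
          ┃────┼────────────┼────────┼────────
          ┃1000│Grace Wilson│Low     │2024-08-
          ┃1001│Hank Taylor │Critical│2024-07-
          ┃1002│Eve Taylor  │High    │2024-06-
          ┃1003│Grace Jones │Medium  │2024-03-
          ┃1004│Hank Wilson │Critical│2024-08-
          ┃1005│Carol Smith │Medium  │2024-01-
          ┃1006│Hank Davis  │Low     │2024-01-
          ┃1007│Hank Taylor │Medium  │2024-09-
          ┃1008│Alice Smith │High    │2024-05-
          ┃1009│Frank Brown │High    │2024-06-
          ┃1010│Grace Jones │Medium  │2024-10-


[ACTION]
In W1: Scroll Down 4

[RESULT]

            ┏━━━━━━━━━━━━━━━━━━━━━━━━━━━━━━━━━
            ┃ MusicSequencer                  
            ┠─────────────────────────────────
            ┃      ▼1234567890123             
            ┃  Kick█·█···█·······             
            ┃  Bass··██·█·█·····█             
          ┏━━━━━━━━━━━━━━━━━━━━━━━━━━━━━━━━━━━
          ┃ DataTable                         
          ┠───────────────────────────────────
          ┃ID  │Name        │Level   │Date    
          ┃────┼────────────┼────────┼────────
          ┃1004│Hank Wilson │Critical│2024-08-
          ┃1005│Carol Smith │Medium  │2024-01-
          ┃1006│Hank Davis  │Low     │2024-01-
          ┃1007│Hank Taylor │Medium  │2024-09-
          ┃1008│Alice Smith │High    │2024-05-
          ┃1009│Frank Brown │High    │2024-06-
          ┃1010│Grace Jones │Medium  │2024-10-
          ┃1011│Frank Wilson│Medium  │2024-11-
          ┃1012│Hank Davis  │Critical│2024-01-
          ┃1013│Carol Taylor│Critical│2024-01-
          ┃>014│Hank Brown  │Low     │2024-12-


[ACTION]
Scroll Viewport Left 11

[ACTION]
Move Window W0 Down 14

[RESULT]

                                              
                                              
                                              
                                              
                                              
                                              
          ┏━━━━━━━━━━━━━━━━━━━━━━━━━━━━━━━━━━━
          ┃ DataTable                         
          ┠───────────────────────────────────
          ┃ID  │Name        │Level   │Date    
          ┃────┼────────────┼────────┼────────
          ┃1004│Hank Wilson │Critical│2024-08-
          ┃1005│Carol Smith │Medium  │2024-01-
          ┃1006│Hank Davis  │Low     │2024-01-
          ┃1007│Hank Taylor │Medium  │2024-09-
          ┃1008│Alice Smith │High    │2024-05-
          ┃1009│Frank Brown │High    │2024-06-
          ┃1010│Grace Jones │Medium  │2024-10-
          ┃1011│Frank Wilson│Medium  │2024-11-
          ┃1012│Hank Davis  │Critical│2024-01-
          ┃1013│Carol Taylor│Critical│2024-01-
          ┃>014│Hank Brown  │Low     │2024-12-


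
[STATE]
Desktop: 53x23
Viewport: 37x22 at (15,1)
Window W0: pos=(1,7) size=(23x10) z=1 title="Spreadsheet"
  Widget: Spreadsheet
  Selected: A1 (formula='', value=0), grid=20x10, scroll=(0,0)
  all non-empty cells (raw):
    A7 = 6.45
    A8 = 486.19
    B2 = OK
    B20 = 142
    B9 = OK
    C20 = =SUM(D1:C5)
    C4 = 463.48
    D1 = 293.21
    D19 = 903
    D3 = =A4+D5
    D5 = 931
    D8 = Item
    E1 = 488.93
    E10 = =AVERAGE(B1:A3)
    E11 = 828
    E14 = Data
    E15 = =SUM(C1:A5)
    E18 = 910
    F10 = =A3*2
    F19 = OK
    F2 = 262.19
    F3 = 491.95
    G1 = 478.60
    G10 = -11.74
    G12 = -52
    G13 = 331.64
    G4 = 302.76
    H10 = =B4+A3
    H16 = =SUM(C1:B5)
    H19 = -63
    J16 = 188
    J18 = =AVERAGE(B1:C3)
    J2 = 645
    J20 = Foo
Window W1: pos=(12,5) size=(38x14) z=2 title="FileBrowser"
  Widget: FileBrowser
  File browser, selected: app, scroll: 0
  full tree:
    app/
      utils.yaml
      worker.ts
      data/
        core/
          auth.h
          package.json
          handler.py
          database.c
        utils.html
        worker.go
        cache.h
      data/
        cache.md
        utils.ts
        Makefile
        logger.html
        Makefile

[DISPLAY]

                                     
                                     
                                     
                                     
━━━━━━━━━━━━━━━━━━━━━━━━━━━━━━━━━━┓  
ileBrowser                        ┃  
──────────────────────────────────┨  
[-] app/                          ┃  
  utils.yaml                      ┃  
  worker.ts                       ┃  
  [+] data/                       ┃  
  [+] data/                       ┃  
                                  ┃  
                                  ┃  
                                  ┃  
                                  ┃  
                                  ┃  
━━━━━━━━━━━━━━━━━━━━━━━━━━━━━━━━━━┛  
                                     
                                     
                                     
                                     


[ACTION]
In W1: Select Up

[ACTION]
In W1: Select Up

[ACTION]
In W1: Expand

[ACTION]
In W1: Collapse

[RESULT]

                                     
                                     
                                     
                                     
━━━━━━━━━━━━━━━━━━━━━━━━━━━━━━━━━━┓  
ileBrowser                        ┃  
──────────────────────────────────┨  
[+] app/                          ┃  
                                  ┃  
                                  ┃  
                                  ┃  
                                  ┃  
                                  ┃  
                                  ┃  
                                  ┃  
                                  ┃  
                                  ┃  
━━━━━━━━━━━━━━━━━━━━━━━━━━━━━━━━━━┛  
                                     
                                     
                                     
                                     


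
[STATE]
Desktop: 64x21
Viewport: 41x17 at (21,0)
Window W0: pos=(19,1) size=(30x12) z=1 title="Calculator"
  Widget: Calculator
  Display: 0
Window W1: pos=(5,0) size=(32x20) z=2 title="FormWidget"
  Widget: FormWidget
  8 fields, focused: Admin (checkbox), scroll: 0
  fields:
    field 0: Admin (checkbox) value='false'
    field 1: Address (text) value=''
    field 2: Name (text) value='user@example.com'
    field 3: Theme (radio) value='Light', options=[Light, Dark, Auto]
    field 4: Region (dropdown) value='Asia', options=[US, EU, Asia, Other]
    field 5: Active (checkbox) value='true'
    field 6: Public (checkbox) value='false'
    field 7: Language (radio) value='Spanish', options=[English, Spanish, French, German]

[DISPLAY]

━━━━━━━━━━━━━━━┓                         
               ┃━━━━━━━━━━━┓             
───────────────┨           ┃             
 ]             ┃───────────┨             
              ]┃          0┃             
user@example.c]┃           ┃             
●) Light  ( ) D┃           ┃             
Asia         ▼]┃           ┃             
x]             ┃           ┃             
 ]             ┃           ┃             
 ) English  (●)┃           ┃             
               ┃           ┃             
               ┃━━━━━━━━━━━┛             
               ┃                         
               ┃                         
               ┃                         
               ┃                         


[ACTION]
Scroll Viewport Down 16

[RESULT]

              ]┃          0┃             
user@example.c]┃           ┃             
●) Light  ( ) D┃           ┃             
Asia         ▼]┃           ┃             
x]             ┃           ┃             
 ]             ┃           ┃             
 ) English  (●)┃           ┃             
               ┃           ┃             
               ┃━━━━━━━━━━━┛             
               ┃                         
               ┃                         
               ┃                         
               ┃                         
               ┃                         
               ┃                         
━━━━━━━━━━━━━━━┛                         
                                         


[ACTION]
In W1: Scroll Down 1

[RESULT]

user@example.c]┃          0┃             
●) Light  ( ) D┃           ┃             
Asia         ▼]┃           ┃             
x]             ┃           ┃             
 ]             ┃           ┃             
 ) English  (●)┃           ┃             
               ┃           ┃             
               ┃           ┃             
               ┃━━━━━━━━━━━┛             
               ┃                         
               ┃                         
               ┃                         
               ┃                         
               ┃                         
               ┃                         
━━━━━━━━━━━━━━━┛                         
                                         


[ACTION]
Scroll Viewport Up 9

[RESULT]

━━━━━━━━━━━━━━━┓                         
               ┃━━━━━━━━━━━┓             
───────────────┨           ┃             
              ]┃───────────┨             
user@example.c]┃          0┃             
●) Light  ( ) D┃           ┃             
Asia         ▼]┃           ┃             
x]             ┃           ┃             
 ]             ┃           ┃             
 ) English  (●)┃           ┃             
               ┃           ┃             
               ┃           ┃             
               ┃━━━━━━━━━━━┛             
               ┃                         
               ┃                         
               ┃                         
               ┃                         


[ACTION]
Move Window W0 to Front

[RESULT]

━━━━━━━━━━━━━━━┓                         
━━━━━━━━━━━━━━━━━━━━━━━━━━━┓             
Calculator                 ┃             
───────────────────────────┨             
                          0┃             
───┬───┬───┬───┐           ┃             
 7 │ 8 │ 9 │ ÷ │           ┃             
───┼───┼───┼───┤           ┃             
 4 │ 5 │ 6 │ × │           ┃             
───┼───┼───┼───┤           ┃             
 1 │ 2 │ 3 │ - │           ┃             
───┴───┴───┴───┘           ┃             
━━━━━━━━━━━━━━━━━━━━━━━━━━━┛             
               ┃                         
               ┃                         
               ┃                         
               ┃                         


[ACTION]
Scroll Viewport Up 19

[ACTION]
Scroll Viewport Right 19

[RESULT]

━━━━━━━━━━━━━┓                           
━━━━━━━━━━━━━━━━━━━━━━━━━┓               
lculator                 ┃               
─────────────────────────┨               
                        0┃               
─┬───┬───┬───┐           ┃               
 │ 8 │ 9 │ ÷ │           ┃               
─┼───┼───┼───┤           ┃               
 │ 5 │ 6 │ × │           ┃               
─┼───┼───┼───┤           ┃               
 │ 2 │ 3 │ - │           ┃               
─┴───┴───┴───┘           ┃               
━━━━━━━━━━━━━━━━━━━━━━━━━┛               
             ┃                           
             ┃                           
             ┃                           
             ┃                           
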